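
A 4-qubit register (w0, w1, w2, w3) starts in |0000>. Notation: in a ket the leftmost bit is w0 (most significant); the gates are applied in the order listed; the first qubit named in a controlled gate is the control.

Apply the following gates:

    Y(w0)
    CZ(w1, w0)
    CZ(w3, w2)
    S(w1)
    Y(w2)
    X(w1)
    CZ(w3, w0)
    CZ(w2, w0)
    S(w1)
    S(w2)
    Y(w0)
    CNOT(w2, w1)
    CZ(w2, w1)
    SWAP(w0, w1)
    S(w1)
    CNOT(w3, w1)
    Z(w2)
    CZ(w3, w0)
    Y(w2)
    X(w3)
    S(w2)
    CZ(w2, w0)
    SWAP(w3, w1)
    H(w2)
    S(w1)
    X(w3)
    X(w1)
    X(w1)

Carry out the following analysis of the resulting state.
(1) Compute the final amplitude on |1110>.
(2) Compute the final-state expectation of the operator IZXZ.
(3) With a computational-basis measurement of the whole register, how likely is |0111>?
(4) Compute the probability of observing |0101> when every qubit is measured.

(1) |1110> carries amplitude 0 in the final state.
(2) The observable IZXZ averages to 1.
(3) Outcome |0111> occurs with probability 1/2.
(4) A full measurement returns |0101> with probability 1/2.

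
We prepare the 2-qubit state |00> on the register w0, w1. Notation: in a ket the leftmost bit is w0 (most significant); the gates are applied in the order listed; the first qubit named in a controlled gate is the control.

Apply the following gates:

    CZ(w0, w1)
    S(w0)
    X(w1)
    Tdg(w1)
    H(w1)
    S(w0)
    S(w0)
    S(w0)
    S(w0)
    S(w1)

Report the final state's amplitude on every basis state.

The final amplitudes are -sqrt(2)*exp(3*I*pi/4)/2 on |00>, -sqrt(2)*exp(I*pi/4)/2 on |01>, 0 on |10>, 0 on |11>. Key observation: the block from step 6 through step 9 cancels to the identity and can be dropped.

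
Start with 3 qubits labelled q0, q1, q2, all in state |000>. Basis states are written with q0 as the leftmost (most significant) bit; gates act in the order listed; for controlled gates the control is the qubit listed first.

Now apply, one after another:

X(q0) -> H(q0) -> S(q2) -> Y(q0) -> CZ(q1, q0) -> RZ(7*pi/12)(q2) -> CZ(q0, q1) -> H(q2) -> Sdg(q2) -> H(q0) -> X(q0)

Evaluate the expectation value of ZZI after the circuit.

The observable ZZI averages to -1.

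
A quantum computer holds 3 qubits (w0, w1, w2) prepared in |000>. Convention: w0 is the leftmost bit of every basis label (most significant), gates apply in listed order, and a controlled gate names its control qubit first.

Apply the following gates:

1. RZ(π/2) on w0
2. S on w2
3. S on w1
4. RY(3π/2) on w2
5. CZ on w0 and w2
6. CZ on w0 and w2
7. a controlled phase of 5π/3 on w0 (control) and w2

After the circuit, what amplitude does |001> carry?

|001> carries amplitude -sqrt(2)*exp(3*I*pi/4)/2 in the final state. Key observation: gates 5-6 undo each other exactly, leaving only the rest of the circuit to track.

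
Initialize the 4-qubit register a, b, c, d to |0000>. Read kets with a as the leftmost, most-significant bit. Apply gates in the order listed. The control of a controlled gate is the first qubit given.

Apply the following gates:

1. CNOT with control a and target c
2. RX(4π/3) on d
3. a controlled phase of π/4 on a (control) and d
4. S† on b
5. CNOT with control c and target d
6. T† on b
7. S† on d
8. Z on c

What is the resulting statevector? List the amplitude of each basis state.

The resulting statevector has amplitude -1/2 on |0000>, -sqrt(3)/2 on |0001>, and 0 on every other basis state.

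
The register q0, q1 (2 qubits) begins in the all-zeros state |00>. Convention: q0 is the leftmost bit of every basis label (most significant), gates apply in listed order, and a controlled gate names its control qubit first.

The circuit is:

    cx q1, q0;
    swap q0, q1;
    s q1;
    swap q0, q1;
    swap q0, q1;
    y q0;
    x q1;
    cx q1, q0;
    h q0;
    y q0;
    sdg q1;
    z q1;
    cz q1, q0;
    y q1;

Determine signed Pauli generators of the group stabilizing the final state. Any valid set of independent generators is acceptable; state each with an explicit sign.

The stabilizer group can be generated by +XI, +IZ, among other valid generating sets. Key observation: the block from step 4 through step 5 cancels to the identity and can be dropped.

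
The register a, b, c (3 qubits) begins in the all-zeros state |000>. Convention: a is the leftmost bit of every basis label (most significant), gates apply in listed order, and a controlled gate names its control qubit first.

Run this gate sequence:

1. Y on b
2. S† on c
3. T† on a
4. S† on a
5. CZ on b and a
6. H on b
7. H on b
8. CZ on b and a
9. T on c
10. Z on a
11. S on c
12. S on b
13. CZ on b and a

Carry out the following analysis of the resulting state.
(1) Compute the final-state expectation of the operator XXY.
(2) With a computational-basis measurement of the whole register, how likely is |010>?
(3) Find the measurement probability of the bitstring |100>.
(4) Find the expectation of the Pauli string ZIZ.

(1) The expectation value of XXY is 0.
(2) Outcome |010> occurs with probability 1.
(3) Outcome |100> occurs with probability 0.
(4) The observable ZIZ averages to 1.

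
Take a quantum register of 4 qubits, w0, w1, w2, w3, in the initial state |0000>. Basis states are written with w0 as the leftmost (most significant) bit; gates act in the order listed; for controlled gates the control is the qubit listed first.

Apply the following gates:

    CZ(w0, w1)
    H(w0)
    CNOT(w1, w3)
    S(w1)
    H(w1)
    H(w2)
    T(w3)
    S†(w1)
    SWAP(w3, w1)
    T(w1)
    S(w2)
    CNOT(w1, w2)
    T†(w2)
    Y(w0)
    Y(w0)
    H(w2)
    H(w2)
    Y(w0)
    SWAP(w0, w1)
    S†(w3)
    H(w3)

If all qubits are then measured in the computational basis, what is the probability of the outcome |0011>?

The probability of measuring |0011> is 1/4. Key observation: gates 15-18 undo each other exactly, leaving only the rest of the circuit to track.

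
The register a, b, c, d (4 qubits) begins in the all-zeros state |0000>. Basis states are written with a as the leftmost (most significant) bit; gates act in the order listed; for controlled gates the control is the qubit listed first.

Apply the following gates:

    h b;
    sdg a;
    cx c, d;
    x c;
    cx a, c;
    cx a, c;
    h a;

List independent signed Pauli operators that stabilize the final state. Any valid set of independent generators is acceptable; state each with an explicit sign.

The stabilizer group can be generated by +XIII, +IXII, -IIZI, +IIIZ, among other valid generating sets.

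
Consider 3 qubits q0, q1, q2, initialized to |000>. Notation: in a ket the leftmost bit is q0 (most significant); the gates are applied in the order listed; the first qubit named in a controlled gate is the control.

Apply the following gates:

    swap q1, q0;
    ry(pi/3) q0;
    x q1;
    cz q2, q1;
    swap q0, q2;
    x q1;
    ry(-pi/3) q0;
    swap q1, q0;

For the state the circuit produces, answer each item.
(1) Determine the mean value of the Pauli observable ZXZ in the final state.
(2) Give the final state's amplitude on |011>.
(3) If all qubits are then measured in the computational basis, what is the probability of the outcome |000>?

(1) The expectation value of ZXZ is -sqrt(3)/4.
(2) The final state's coefficient on |011> equals -1/4.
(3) A full measurement returns |000> with probability 9/16.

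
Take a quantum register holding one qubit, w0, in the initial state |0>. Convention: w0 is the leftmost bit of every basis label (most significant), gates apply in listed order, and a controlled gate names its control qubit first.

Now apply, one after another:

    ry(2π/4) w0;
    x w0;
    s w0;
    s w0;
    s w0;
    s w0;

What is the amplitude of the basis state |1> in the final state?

|1> carries amplitude sqrt(2)/2 in the final state.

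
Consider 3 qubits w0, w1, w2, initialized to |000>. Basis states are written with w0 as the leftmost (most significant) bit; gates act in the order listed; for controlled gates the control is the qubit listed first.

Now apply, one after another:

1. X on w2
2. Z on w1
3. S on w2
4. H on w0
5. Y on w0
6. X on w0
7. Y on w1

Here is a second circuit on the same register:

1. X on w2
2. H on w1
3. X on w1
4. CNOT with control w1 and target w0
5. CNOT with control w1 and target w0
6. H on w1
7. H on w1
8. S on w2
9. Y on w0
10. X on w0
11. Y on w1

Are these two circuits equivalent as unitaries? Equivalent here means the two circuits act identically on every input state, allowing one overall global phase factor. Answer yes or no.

No — the two circuits implement different unitaries, even allowing a global phase.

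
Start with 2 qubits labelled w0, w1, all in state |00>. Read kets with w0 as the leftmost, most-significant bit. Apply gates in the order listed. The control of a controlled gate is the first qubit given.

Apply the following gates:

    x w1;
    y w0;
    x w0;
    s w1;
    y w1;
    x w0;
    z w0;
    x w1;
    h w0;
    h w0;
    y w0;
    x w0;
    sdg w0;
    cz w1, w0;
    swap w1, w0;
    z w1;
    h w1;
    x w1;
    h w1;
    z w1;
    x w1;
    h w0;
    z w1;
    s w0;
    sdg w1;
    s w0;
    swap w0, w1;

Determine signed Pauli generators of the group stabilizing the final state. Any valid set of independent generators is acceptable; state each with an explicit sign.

The stabilizer group can be generated by +IX, +ZI, among other valid generating sets. Key observation: the block from step 17 through step 20 cancels to the identity and can be dropped.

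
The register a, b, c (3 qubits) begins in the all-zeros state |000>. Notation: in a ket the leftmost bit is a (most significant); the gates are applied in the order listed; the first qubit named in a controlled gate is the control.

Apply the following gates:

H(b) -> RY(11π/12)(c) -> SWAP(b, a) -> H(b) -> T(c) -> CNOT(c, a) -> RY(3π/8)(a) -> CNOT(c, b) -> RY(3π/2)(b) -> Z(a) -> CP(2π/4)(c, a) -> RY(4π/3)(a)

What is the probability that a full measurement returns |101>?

The probability of measuring |101> is -sin(3*pi/16)*cos(3*pi/16)/4 - sqrt(3)*sqrt(1/2 - sqrt(2)/4)*sqrt(sqrt(2)/4 + 1/2)*sin(3*pi/16)*cos(3*pi/16)/4 - sqrt(2)*sin(3*pi/16)*cos(3*pi/16)/16 + sqrt(2)*sin(3*pi/16)**2/16 + sqrt(3)*sqrt(1/2 - sqrt(2)/4)*sqrt(sqrt(2)/4 + 1/2)*sin(3*pi/16)**2/4 + sqrt(2)*cos(3*pi/16)**2/16 + sin(3*pi/16)**2/4 + sqrt(3)*sqrt(1/2 - sqrt(2)/4)*sqrt(sqrt(2)/4 + 1/2)*cos(3*pi/16)**2/4 + cos(3*pi/16)**2/4.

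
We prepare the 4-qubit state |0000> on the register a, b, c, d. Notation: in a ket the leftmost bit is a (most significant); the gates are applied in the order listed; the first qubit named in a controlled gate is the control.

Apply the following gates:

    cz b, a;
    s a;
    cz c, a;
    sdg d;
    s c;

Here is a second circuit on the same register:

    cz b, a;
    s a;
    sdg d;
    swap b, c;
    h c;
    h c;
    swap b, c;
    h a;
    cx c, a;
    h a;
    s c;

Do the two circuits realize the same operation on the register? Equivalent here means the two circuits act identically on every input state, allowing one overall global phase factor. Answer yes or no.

Yes — the two circuits implement the same unitary up to a global phase.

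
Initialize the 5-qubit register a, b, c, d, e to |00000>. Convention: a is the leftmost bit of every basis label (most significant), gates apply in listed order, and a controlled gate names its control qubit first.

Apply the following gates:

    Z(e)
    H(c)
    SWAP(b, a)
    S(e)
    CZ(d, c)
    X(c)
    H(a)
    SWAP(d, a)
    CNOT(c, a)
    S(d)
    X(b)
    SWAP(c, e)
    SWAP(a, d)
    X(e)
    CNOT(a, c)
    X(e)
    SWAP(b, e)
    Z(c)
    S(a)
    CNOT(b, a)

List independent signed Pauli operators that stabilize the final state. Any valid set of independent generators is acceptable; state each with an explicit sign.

The final state is stabilized by the group generated by +XIXII, +IXXXI, +ZIZZI, +IZIZI, -IIIIZ; other independent generating sets are equally valid.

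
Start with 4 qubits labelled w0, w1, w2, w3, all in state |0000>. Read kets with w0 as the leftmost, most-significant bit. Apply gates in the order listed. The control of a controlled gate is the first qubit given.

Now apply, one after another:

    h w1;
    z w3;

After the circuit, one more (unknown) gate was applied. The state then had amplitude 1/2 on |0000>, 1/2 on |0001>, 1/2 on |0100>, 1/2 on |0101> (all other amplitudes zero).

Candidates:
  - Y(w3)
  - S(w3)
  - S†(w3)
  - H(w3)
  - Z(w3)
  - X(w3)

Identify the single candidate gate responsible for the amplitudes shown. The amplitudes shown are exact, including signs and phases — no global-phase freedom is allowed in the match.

The applied gate was H(w3).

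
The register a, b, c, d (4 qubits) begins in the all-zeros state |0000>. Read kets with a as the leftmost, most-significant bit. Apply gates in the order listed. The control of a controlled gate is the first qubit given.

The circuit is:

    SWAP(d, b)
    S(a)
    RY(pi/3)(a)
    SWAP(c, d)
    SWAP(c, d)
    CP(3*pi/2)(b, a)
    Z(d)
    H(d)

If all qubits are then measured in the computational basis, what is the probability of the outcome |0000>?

Outcome |0000> occurs with probability 3/8. Key observation: steps 4-5 multiply out to the identity, so the circuit reduces to the remaining gates.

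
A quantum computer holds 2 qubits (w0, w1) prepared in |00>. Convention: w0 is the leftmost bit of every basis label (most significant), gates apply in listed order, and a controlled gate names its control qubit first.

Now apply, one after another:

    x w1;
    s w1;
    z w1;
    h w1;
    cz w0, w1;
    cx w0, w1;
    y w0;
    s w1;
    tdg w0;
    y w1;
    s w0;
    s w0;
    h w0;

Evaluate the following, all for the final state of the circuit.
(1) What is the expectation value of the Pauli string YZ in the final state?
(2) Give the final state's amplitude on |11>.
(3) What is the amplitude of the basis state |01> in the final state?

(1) The expectation value of YZ is 0.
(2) |11> carries amplitude exp(I*pi/4)/2 in the final state.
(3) The final state's coefficient on |01> equals -exp(I*pi/4)/2.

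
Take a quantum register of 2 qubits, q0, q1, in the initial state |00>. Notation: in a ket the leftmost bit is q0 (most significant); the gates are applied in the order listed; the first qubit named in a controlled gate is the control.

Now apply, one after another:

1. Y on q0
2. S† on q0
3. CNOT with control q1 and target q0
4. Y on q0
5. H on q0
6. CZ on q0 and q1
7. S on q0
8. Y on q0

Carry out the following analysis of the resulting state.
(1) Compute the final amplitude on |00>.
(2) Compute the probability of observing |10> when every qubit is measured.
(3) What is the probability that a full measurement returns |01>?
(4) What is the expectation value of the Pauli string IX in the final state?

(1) The amplitude on |00> is -sqrt(2)*I/2.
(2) The probability of measuring |10> is 1/2.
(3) The probability of measuring |01> is 0.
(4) In the final state, IX has expectation 0.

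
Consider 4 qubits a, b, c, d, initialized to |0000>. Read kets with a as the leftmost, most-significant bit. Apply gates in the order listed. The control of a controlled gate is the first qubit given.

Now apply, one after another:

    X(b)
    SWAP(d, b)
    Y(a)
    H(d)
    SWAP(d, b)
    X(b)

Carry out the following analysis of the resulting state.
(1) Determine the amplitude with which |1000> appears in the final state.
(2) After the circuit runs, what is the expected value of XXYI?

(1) The final state's coefficient on |1000> equals -sqrt(2)*I/2.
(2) In the final state, XXYI has expectation 0.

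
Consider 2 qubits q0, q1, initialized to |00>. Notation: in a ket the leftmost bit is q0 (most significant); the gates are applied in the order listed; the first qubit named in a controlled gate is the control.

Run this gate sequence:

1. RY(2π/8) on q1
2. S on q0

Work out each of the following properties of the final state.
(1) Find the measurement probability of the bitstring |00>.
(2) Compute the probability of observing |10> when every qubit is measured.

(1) A full measurement returns |00> with probability sqrt(2)/4 + 1/2.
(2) The probability of measuring |10> is 0.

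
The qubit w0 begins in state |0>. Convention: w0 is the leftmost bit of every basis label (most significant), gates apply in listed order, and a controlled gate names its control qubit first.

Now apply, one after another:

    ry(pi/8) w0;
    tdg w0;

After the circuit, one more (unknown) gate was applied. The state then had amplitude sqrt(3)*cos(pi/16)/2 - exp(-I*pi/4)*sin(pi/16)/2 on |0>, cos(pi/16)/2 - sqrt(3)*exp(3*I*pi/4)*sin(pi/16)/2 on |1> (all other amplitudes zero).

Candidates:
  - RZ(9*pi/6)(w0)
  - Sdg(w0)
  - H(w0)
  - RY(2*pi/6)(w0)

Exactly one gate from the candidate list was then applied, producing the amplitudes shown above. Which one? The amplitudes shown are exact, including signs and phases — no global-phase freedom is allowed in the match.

It was RY(2*pi/6)(w0) that produced the state shown.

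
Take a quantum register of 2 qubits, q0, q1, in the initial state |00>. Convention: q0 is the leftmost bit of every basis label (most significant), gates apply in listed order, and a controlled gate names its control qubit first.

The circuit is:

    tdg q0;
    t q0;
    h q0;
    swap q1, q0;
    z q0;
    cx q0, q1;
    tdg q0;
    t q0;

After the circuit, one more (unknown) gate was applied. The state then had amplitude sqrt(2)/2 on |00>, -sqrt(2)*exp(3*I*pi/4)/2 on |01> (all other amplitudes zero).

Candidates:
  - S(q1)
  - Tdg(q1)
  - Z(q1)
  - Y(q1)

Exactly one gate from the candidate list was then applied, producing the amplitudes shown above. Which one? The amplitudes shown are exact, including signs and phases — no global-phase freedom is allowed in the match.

The unique candidate consistent with the amplitudes is Tdg(q1).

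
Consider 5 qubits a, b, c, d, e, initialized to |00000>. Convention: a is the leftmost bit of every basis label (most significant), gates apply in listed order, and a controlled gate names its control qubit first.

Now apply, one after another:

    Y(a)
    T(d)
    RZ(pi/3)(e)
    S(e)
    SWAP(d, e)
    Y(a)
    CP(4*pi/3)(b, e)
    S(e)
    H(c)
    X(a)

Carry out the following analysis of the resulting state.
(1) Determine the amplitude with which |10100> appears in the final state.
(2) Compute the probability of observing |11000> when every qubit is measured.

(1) The final state's coefficient on |10100> equals -sqrt(2)*exp(5*I*pi/6)/2.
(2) Outcome |11000> occurs with probability 0.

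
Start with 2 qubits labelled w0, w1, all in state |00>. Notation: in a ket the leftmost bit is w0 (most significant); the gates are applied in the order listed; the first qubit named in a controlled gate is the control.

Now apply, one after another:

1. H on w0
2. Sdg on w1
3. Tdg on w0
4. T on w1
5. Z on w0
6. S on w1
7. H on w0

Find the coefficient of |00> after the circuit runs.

The final state's coefficient on |00> equals 1/2 + exp(3*I*pi/4)/2.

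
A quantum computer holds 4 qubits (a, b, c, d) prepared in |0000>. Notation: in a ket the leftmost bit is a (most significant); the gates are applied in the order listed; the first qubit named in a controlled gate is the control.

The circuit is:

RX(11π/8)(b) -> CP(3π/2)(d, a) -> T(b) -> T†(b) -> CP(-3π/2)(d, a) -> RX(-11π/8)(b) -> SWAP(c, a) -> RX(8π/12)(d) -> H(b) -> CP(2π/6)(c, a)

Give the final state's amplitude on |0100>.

The amplitude on |0100> is sqrt(2)/4.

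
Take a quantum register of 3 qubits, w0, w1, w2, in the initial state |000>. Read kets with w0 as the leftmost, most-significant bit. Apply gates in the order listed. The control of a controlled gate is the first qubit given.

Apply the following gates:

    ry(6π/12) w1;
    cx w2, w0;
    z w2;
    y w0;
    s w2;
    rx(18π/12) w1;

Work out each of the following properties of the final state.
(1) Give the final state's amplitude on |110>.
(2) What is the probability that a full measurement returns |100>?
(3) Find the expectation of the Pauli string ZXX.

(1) The final state's coefficient on |110> equals 1/2 - I/2.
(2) Outcome |100> occurs with probability 1/2.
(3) In the final state, ZXX has expectation 0.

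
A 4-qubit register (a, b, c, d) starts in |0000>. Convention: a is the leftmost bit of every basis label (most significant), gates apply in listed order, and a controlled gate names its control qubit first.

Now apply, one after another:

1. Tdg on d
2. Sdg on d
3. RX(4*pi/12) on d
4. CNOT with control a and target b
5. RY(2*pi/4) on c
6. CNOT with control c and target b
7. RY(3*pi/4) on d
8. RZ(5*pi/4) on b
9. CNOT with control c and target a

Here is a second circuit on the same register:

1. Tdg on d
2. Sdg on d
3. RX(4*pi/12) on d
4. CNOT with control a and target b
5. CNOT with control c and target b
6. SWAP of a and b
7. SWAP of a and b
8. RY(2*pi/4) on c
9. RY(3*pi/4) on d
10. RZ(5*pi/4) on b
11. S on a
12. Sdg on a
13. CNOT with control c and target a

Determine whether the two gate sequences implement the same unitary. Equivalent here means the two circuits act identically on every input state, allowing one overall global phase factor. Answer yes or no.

No: there is an input state on which the two circuits produce genuinely different outputs (not merely differing by a phase).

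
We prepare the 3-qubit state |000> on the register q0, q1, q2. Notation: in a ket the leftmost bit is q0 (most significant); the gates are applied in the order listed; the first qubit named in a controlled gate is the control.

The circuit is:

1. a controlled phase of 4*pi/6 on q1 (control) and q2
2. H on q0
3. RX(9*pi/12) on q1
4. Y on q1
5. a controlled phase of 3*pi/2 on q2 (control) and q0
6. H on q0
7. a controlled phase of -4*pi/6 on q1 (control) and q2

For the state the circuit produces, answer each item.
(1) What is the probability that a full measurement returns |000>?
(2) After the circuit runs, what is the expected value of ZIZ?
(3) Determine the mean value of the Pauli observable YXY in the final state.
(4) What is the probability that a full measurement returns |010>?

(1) The probability of measuring |000> is sqrt(2)/4 + 1/2.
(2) The observable ZIZ averages to 1.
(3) In the final state, YXY has expectation 0.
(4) Outcome |010> occurs with probability 1/2 - sqrt(2)/4.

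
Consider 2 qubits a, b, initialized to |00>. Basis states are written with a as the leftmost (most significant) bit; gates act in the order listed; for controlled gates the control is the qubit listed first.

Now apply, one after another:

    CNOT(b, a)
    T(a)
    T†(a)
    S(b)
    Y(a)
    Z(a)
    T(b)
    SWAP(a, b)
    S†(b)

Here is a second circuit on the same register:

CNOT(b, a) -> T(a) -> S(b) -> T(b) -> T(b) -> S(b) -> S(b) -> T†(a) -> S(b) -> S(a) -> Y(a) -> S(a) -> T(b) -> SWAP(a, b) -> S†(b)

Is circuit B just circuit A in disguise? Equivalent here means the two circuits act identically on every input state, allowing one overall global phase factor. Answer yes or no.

No, they are not equivalent — no single phase factor reconciles the two unitaries.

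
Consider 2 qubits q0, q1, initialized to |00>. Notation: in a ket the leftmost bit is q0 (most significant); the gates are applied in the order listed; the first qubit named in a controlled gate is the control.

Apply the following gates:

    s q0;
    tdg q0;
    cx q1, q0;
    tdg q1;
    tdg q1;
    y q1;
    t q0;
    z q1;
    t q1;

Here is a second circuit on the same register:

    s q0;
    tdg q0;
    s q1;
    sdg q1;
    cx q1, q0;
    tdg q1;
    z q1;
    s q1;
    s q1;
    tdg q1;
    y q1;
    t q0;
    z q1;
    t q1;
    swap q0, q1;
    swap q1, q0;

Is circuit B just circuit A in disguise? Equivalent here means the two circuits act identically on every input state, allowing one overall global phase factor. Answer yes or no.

Yes, they are equivalent — the unitaries differ by at most a global phase.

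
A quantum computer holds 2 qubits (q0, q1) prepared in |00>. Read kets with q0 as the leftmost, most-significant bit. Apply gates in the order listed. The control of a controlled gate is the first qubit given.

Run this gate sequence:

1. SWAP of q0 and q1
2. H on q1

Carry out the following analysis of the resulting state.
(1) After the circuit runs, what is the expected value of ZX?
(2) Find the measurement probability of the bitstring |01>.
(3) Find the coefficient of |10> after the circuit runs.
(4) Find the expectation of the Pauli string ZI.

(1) The expectation value of ZX is 1.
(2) Outcome |01> occurs with probability 1/2.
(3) The final state's coefficient on |10> equals 0.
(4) The observable ZI averages to 1.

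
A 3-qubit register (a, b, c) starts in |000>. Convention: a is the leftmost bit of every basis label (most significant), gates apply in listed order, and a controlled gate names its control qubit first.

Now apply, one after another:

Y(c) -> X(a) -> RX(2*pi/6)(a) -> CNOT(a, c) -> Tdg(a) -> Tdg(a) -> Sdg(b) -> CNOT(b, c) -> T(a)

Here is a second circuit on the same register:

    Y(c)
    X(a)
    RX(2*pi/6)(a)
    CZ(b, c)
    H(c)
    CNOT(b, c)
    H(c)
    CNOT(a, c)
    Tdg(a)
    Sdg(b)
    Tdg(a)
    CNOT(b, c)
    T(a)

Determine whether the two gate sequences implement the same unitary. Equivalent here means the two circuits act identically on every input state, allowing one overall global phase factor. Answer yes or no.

Yes: on every input state the two circuits agree up to one overall phase factor.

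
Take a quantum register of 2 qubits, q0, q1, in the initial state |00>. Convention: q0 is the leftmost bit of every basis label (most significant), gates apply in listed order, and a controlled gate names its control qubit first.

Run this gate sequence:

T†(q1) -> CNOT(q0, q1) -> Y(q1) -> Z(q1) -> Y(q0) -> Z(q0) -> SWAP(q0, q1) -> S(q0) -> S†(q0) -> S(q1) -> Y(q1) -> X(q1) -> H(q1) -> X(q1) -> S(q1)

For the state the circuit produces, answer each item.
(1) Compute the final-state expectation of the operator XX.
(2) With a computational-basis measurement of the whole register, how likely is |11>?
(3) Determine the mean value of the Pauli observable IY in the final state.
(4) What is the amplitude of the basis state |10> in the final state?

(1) The observable XX averages to 0.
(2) Outcome |11> occurs with probability 1/2.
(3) The expectation value of IY is -1.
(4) |10> carries amplitude sqrt(2)/2 in the final state.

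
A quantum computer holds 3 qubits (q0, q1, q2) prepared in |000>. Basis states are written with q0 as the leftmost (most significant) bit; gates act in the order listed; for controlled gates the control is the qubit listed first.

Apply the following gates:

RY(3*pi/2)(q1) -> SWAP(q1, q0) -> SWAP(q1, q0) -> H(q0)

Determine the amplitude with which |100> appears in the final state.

|100> carries amplitude -1/2 in the final state. Key observation: the block from step 2 through step 3 cancels to the identity and can be dropped.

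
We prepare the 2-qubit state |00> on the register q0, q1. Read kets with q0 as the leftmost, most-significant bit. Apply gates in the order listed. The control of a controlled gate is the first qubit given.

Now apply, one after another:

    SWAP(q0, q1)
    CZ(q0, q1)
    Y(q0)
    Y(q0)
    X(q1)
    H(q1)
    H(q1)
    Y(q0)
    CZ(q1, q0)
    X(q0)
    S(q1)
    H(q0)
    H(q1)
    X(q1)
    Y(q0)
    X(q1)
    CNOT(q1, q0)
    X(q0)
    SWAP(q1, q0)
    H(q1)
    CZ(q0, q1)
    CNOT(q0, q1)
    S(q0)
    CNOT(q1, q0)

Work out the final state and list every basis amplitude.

After the circuit, the state carries amplitude 0 on |00>, 0 on |01>, sqrt(2)/2 on |10>, sqrt(2)*I/2 on |11>.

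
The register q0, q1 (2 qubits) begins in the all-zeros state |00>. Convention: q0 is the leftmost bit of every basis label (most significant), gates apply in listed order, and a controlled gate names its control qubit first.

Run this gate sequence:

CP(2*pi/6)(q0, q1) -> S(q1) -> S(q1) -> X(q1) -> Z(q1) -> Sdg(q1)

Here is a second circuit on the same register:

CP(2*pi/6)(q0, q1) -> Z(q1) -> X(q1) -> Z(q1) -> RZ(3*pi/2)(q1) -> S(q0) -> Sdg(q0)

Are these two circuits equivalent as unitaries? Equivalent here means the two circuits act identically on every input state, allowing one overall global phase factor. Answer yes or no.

Yes, they are equivalent — the unitaries differ by at most a global phase.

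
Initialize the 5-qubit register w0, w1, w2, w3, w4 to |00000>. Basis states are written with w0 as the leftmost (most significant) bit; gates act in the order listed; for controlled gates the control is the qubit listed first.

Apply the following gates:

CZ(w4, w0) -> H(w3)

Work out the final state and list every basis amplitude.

After the circuit, the state carries amplitude sqrt(2)/2 on |00000>, sqrt(2)/2 on |00010>, and 0 on every other basis state.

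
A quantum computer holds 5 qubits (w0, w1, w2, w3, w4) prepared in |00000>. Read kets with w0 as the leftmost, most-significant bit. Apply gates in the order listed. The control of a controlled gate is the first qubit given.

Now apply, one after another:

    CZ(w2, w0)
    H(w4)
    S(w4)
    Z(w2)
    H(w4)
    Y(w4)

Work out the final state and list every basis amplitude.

After the circuit, the state carries amplitude -1/2 - I/2 on |00000>, -1/2 + I/2 on |00001>, and 0 on every other basis state.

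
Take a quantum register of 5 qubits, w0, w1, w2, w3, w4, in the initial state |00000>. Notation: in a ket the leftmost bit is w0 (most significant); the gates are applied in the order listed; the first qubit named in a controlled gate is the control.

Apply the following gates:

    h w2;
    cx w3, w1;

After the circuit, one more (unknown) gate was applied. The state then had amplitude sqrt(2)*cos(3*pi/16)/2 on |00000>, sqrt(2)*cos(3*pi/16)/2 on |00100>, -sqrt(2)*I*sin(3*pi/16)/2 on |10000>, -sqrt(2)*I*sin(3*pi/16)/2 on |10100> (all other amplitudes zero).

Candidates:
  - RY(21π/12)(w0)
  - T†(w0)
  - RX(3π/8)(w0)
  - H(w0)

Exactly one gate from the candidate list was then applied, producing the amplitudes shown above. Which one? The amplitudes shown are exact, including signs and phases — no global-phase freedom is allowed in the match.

The applied gate was RX(3π/8)(w0).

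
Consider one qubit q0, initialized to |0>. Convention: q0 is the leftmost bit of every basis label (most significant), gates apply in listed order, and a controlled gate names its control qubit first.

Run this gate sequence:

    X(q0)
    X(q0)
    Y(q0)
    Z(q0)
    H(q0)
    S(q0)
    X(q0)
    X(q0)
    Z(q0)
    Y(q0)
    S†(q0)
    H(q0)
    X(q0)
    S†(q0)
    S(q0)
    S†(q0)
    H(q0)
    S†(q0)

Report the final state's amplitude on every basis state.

After the circuit, the state carries amplitude -sqrt(2)/2 on |0>, -sqrt(2)*I/2 on |1>.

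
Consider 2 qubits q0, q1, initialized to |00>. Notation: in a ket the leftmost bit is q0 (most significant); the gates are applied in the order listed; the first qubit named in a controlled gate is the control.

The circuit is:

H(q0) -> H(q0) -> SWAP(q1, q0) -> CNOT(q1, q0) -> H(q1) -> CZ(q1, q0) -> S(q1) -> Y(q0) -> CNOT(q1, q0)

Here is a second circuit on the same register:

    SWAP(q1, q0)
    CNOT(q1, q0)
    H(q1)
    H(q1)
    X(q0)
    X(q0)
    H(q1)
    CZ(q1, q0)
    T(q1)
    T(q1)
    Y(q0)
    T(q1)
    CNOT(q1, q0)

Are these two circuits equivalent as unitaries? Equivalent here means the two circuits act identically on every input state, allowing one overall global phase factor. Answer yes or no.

No: there is an input state on which the two circuits produce genuinely different outputs (not merely differing by a phase).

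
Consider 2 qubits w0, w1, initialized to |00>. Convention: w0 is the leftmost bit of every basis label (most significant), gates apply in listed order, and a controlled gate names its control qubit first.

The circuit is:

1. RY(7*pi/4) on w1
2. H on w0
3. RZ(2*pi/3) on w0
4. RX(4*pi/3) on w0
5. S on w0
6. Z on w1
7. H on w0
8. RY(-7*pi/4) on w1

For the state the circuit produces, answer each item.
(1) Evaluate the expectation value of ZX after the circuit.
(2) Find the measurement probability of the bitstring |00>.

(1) In the final state, ZX has expectation sqrt(3)/4.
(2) Outcome |00> occurs with probability sqrt(3)/16 + 1/4.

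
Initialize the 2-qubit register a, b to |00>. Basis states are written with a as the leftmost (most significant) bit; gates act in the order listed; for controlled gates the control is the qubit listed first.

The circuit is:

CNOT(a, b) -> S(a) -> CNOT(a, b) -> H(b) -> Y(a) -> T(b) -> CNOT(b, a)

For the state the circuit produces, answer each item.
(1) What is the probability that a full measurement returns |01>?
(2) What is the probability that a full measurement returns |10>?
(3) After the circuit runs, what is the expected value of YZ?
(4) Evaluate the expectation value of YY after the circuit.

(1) Outcome |01> occurs with probability 1/2.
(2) Outcome |10> occurs with probability 1/2.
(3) The observable YZ averages to 0.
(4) The observable YY averages to sqrt(2)/2.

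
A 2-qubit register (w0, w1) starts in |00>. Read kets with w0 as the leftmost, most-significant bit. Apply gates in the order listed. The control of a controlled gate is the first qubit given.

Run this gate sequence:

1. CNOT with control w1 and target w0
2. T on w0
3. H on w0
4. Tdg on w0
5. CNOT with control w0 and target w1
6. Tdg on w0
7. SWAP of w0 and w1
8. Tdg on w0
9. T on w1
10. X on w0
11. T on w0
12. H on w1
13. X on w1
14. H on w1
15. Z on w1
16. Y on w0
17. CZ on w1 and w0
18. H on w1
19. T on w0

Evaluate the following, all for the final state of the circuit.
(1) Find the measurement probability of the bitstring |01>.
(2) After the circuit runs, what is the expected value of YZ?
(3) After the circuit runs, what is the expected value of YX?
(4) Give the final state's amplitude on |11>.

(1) The probability of measuring |01> is 1/4. Key observation: gates 12-15 undo each other exactly, leaving only the rest of the circuit to track.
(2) In the final state, YZ has expectation -1.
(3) The expectation value of YX is 0.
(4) The final state's coefficient on |11> equals exp(I*pi/4)/2.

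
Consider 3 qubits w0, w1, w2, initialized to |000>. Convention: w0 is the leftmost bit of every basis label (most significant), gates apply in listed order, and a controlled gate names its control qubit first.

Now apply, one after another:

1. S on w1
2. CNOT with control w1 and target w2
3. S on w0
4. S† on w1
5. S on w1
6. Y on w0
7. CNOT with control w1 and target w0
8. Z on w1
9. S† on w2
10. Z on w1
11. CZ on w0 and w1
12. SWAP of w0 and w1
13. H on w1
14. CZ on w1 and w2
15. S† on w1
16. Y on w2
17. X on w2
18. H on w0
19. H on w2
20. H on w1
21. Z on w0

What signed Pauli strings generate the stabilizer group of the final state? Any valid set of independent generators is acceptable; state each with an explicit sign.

The stabilizer group can be generated by -XII, -IYI, +IIX, among other valid generating sets.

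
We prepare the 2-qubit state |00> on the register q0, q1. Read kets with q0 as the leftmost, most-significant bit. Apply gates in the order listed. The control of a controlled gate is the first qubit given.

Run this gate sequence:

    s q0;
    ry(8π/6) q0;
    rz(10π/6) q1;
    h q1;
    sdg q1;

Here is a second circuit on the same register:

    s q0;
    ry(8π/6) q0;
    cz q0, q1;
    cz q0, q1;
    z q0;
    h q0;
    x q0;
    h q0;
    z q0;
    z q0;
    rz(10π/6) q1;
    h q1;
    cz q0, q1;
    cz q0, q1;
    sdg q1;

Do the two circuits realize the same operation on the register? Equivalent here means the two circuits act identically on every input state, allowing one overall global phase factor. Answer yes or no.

Yes, they are equivalent — the unitaries differ by at most a global phase.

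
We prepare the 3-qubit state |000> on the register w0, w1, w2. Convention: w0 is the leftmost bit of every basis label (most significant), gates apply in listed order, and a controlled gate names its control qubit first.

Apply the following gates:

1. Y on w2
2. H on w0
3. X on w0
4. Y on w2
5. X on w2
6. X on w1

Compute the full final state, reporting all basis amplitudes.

The resulting statevector has amplitude sqrt(2)/2 on |011>, sqrt(2)/2 on |111>, and 0 on every other basis state.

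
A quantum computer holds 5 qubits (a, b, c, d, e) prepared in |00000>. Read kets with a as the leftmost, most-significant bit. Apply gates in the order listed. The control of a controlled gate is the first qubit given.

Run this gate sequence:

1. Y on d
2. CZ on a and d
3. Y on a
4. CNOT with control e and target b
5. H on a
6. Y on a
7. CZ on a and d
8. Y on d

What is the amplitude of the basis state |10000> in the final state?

|10000> carries amplitude sqrt(2)/2 in the final state.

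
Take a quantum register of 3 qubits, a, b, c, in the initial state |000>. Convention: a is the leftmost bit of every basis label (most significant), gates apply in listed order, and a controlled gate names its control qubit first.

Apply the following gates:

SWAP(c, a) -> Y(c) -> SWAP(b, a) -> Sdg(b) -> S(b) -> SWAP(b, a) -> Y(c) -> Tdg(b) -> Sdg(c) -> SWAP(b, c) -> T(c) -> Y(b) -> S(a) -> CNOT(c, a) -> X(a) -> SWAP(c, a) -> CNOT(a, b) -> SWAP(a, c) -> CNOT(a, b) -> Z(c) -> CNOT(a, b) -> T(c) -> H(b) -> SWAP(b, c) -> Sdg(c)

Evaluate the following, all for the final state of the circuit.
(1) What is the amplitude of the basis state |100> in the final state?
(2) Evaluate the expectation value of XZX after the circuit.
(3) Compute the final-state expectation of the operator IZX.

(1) The amplitude on |100> is sqrt(2)*I/2.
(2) In the final state, XZX has expectation 0.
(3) The observable IZX averages to 0.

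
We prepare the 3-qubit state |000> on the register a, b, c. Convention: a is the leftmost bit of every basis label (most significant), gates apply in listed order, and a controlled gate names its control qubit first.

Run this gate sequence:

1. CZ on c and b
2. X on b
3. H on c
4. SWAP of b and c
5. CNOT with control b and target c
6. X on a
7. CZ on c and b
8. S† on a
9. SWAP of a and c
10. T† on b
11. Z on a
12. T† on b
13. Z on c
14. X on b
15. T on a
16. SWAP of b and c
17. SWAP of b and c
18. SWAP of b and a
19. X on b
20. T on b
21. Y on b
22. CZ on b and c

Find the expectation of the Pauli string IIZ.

The expectation value of IIZ is -1. Key observation: the block from step 16 through step 17 cancels to the identity and can be dropped.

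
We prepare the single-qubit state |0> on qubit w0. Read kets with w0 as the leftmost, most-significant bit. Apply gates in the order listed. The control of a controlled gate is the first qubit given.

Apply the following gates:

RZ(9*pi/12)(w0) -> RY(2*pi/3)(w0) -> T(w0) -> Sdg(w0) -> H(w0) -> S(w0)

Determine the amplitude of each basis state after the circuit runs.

The final amplitudes are (-sqrt(2) + sqrt(6)*exp(3*I*pi/4))*exp(5*I*pi/8)/4 on |0>, (sqrt(6) - sqrt(2)*exp(I*pi/4))*exp(7*I*pi/8)/4 on |1>.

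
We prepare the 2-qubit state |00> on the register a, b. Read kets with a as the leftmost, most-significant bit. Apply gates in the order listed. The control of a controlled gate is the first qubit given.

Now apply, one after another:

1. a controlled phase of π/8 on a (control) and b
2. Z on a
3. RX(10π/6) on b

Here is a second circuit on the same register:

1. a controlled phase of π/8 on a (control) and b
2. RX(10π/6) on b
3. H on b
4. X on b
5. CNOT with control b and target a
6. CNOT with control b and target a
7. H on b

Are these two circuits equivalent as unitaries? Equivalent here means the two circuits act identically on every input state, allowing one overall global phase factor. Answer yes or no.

No, they are not equivalent — no single phase factor reconciles the two unitaries.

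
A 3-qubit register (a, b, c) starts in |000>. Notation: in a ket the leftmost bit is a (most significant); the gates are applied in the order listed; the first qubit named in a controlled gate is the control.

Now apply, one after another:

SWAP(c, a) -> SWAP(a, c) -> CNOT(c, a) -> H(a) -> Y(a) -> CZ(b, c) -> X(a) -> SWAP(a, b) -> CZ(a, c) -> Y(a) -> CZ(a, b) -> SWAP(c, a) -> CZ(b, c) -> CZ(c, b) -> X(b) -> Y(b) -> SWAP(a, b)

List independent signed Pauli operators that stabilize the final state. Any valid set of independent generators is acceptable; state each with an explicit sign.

The final state is stabilized by the group generated by -XII, +IZI, -IIZ; other independent generating sets are equally valid.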